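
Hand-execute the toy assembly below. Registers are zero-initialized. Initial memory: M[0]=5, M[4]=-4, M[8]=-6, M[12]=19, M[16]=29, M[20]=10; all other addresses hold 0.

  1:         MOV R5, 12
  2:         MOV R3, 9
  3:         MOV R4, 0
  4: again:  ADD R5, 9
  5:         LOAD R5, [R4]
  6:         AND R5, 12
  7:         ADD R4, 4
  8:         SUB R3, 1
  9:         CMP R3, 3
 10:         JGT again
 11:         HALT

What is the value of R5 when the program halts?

8

MOV R5, 12 → R5=12
MOV R3, 9 → R3=9
MOV R4, 0 → R4=0
ADD R5, 9 → R5=12+9=21
LOAD R5, [R4] → R5=M[0]=5
AND R5, 12 → R5=5&12=4
ADD R4, 4 → R4=0+4=4
SUB R3, 1 → R3=9-1=8
CMP R3, 3  (cmp 8,3)
JGT again: taken
ADD R5, 9 → R5=4+9=13
LOAD R5, [R4] → R5=M[4]=-4
AND R5, 12 → R5=(-4)&12=12
ADD R4, 4 → R4=4+4=8
SUB R3, 1 → R3=8-1=7
CMP R3, 3  (cmp 7,3)
JGT again: taken
ADD R5, 9 → R5=12+9=21
LOAD R5, [R4] → R5=M[8]=-6
AND R5, 12 → R5=(-6)&12=8
ADD R4, 4 → R4=8+4=12
SUB R3, 1 → R3=7-1=6
CMP R3, 3  (cmp 6,3)
JGT again: taken
ADD R5, 9 → R5=8+9=17
LOAD R5, [R4] → R5=M[12]=19
AND R5, 12 → R5=19&12=0
ADD R4, 4 → R4=12+4=16
SUB R3, 1 → R3=6-1=5
CMP R3, 3  (cmp 5,3)
JGT again: taken
ADD R5, 9 → R5=0+9=9
LOAD R5, [R4] → R5=M[16]=29
AND R5, 12 → R5=29&12=12
ADD R4, 4 → R4=16+4=20
SUB R3, 1 → R3=5-1=4
CMP R3, 3  (cmp 4,3)
JGT again: taken
ADD R5, 9 → R5=12+9=21
LOAD R5, [R4] → R5=M[20]=10
AND R5, 12 → R5=10&12=8
ADD R4, 4 → R4=20+4=24
SUB R3, 1 → R3=4-1=3
CMP R3, 3  (cmp 3,3)
JGT again: not taken
halt.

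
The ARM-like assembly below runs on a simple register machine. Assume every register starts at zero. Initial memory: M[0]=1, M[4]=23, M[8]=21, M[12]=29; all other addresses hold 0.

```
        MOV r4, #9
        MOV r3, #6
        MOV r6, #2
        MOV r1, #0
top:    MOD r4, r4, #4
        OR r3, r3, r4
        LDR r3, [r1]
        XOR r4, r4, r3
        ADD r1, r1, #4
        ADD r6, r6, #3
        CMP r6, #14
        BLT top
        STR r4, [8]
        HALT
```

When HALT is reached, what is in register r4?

31

after MOV r4, #9: r4=9
after MOV r3, #6: r3=6
after MOV r6, #2: r6=2
after MOV r1, #0: r1=0
after MOD r4, r4, #4: r4=9%4=1
after OR r3, r3, r4: r3=6|1=7
after LDR r3, [r1]: r3=M[0]=1
after XOR r4, r4, r3: r4=1^1=0
after ADD r1, r1, #4: r1=0+4=4
after ADD r6, r6, #3: r6=2+3=5
CMP r6, #14  (cmp 5,14)
BLT top: taken
after MOD r4, r4, #4: r4=0%4=0
after OR r3, r3, r4: r3=1|0=1
after LDR r3, [r1]: r3=M[4]=23
after XOR r4, r4, r3: r4=0^23=23
after ADD r1, r1, #4: r1=4+4=8
after ADD r6, r6, #3: r6=5+3=8
CMP r6, #14  (cmp 8,14)
BLT top: taken
after MOD r4, r4, #4: r4=23%4=3
after OR r3, r3, r4: r3=23|3=23
after LDR r3, [r1]: r3=M[8]=21
after XOR r4, r4, r3: r4=3^21=22
after ADD r1, r1, #4: r1=8+4=12
after ADD r6, r6, #3: r6=8+3=11
CMP r6, #14  (cmp 11,14)
BLT top: taken
after MOD r4, r4, #4: r4=22%4=2
after OR r3, r3, r4: r3=21|2=23
after LDR r3, [r1]: r3=M[12]=29
after XOR r4, r4, r3: r4=2^29=31
after ADD r1, r1, #4: r1=12+4=16
after ADD r6, r6, #3: r6=11+3=14
CMP r6, #14  (cmp 14,14)
BLT top: not taken
STR r4, [8] → M[8]=31
halt.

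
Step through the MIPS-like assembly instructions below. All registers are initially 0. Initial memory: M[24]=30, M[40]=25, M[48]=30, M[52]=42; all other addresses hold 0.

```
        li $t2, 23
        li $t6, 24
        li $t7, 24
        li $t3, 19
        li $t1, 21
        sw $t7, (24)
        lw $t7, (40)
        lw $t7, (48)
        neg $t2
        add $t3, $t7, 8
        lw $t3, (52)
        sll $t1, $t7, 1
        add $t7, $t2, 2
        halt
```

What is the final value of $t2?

after li $t2, 23: $t2=23
after li $t6, 24: $t6=24
after li $t7, 24: $t7=24
after li $t3, 19: $t3=19
after li $t1, 21: $t1=21
sw $t7, (24) → M[24]=24
after lw $t7, (40): $t7=M[40]=25
after lw $t7, (48): $t7=M[48]=30
after neg $t2: $t2=-(23)=-23
after add $t3, $t7, 8: $t3=30+8=38
after lw $t3, (52): $t3=M[52]=42
after sll $t1, $t7, 1: $t1=30<<1=60
after add $t7, $t2, 2: $t7=(-23)+2=-21
halt.

-23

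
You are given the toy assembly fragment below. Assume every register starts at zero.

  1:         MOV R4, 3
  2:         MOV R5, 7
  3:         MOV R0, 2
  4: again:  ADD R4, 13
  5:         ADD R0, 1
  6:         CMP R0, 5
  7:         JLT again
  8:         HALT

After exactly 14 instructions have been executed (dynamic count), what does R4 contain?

42

MOV R4, 3 → R4=3
MOV R5, 7 → R5=7
MOV R0, 2 → R0=2
ADD R4, 13 → R4=3+13=16
ADD R0, 1 → R0=2+1=3
CMP R0, 5  (cmp 3,5)
JLT again: taken
ADD R4, 13 → R4=16+13=29
ADD R0, 1 → R0=3+1=4
CMP R0, 5  (cmp 4,5)
JLT again: taken
ADD R4, 13 → R4=29+13=42
ADD R0, 1 → R0=4+1=5
CMP R0, 5  (cmp 5,5)
After step 14: R4 = 42.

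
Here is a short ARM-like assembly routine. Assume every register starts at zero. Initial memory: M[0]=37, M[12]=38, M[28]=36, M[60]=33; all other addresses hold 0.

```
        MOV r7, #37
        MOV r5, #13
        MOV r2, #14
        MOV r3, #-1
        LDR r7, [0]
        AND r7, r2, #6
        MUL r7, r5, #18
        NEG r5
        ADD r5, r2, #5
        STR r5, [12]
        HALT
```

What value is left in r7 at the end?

234

MOV r7, #37 → r7=37
MOV r5, #13 → r5=13
MOV r2, #14 → r2=14
MOV r3, #-1 → r3=-1
LDR r7, [0] → r7=M[0]=37
AND r7, r2, #6 → r7=14&6=6
MUL r7, r5, #18 → r7=13*18=234
NEG r5 → r5=-(13)=-13
ADD r5, r2, #5 → r5=14+5=19
STR r5, [12] → M[12]=19
halt.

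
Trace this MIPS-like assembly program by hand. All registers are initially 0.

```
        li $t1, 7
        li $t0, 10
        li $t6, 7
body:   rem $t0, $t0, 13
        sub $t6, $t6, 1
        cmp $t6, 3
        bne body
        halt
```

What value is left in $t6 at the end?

li $t1, 7 → $t1=7
li $t0, 10 → $t0=10
li $t6, 7 → $t6=7
rem $t0, $t0, 13 → $t0=10%13=10
sub $t6, $t6, 1 → $t6=7-1=6
cmp $t6, 3  (cmp 6,3)
bne body: taken
rem $t0, $t0, 13 → $t0=10%13=10
sub $t6, $t6, 1 → $t6=6-1=5
cmp $t6, 3  (cmp 5,3)
bne body: taken
rem $t0, $t0, 13 → $t0=10%13=10
sub $t6, $t6, 1 → $t6=5-1=4
cmp $t6, 3  (cmp 4,3)
bne body: taken
rem $t0, $t0, 13 → $t0=10%13=10
sub $t6, $t6, 1 → $t6=4-1=3
cmp $t6, 3  (cmp 3,3)
bne body: not taken
halt.

3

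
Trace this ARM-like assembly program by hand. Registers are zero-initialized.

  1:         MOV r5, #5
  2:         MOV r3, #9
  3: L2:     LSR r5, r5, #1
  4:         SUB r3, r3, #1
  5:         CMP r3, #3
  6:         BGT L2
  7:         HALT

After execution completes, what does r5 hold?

r5=5
r3=9
r5=5>>1=2
r3=9-1=8
CMP r3, #3  (cmp 8,3)
BGT L2: taken
r5=2>>1=1
r3=8-1=7
CMP r3, #3  (cmp 7,3)
BGT L2: taken
r5=1>>1=0
r3=7-1=6
CMP r3, #3  (cmp 6,3)
BGT L2: taken
r5=0>>1=0
r3=6-1=5
CMP r3, #3  (cmp 5,3)
BGT L2: taken
r5=0>>1=0
r3=5-1=4
CMP r3, #3  (cmp 4,3)
BGT L2: taken
r5=0>>1=0
r3=4-1=3
CMP r3, #3  (cmp 3,3)
BGT L2: not taken
halt.

0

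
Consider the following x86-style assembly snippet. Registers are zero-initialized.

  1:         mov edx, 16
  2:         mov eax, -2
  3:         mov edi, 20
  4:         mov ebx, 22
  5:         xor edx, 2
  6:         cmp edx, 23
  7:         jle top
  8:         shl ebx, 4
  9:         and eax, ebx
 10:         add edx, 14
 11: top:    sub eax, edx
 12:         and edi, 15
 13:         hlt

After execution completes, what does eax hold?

-20

mov edx, 16 → edx=16
mov eax, -2 → eax=-2
mov edi, 20 → edi=20
mov ebx, 22 → ebx=22
xor edx, 2 → edx=16^2=18
cmp edx, 23  (cmp 18,23)
jle top: taken
sub eax, edx → eax=(-2)-18=-20
and edi, 15 → edi=20&15=4
halt.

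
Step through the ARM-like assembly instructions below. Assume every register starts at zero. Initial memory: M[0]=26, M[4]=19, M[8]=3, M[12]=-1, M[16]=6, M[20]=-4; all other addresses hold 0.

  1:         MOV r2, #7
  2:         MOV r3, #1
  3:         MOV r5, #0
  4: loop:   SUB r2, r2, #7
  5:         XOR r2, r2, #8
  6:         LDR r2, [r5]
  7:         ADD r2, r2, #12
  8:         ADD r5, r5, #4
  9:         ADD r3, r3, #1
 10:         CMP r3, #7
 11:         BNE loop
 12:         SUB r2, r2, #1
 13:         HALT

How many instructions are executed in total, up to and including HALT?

53

r2=7
r3=1
r5=0
r2=7-7=0
r2=0^8=8
r2=M[0]=26
r2=26+12=38
r5=0+4=4
r3=1+1=2
CMP r3, #7  (cmp 2,7)
BNE loop: taken
r2=38-7=31
r2=31^8=23
r2=M[4]=19
r2=19+12=31
r5=4+4=8
r3=2+1=3
CMP r3, #7  (cmp 3,7)
BNE loop: taken
r2=31-7=24
r2=24^8=16
r2=M[8]=3
r2=3+12=15
r5=8+4=12
r3=3+1=4
CMP r3, #7  (cmp 4,7)
BNE loop: taken
r2=15-7=8
r2=8^8=0
r2=M[12]=-1
r2=(-1)+12=11
r5=12+4=16
r3=4+1=5
CMP r3, #7  (cmp 5,7)
BNE loop: taken
r2=11-7=4
r2=4^8=12
r2=M[16]=6
r2=6+12=18
r5=16+4=20
r3=5+1=6
CMP r3, #7  (cmp 6,7)
BNE loop: taken
r2=18-7=11
r2=11^8=3
r2=M[20]=-4
r2=(-4)+12=8
r5=20+4=24
r3=6+1=7
CMP r3, #7  (cmp 7,7)
BNE loop: not taken
r2=8-1=7
halt.
Total executed instructions: 53.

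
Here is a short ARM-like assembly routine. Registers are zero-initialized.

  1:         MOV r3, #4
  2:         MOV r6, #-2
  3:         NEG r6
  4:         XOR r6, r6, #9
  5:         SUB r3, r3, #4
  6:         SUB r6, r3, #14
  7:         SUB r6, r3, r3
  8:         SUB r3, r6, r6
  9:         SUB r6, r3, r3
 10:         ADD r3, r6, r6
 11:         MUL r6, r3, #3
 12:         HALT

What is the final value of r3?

MOV r3, #4 → r3=4
MOV r6, #-2 → r6=-2
NEG r6 → r6=-(-2)=2
XOR r6, r6, #9 → r6=2^9=11
SUB r3, r3, #4 → r3=4-4=0
SUB r6, r3, #14 → r6=0-14=-14
SUB r6, r3, r3 → r6=0-0=0
SUB r3, r6, r6 → r3=0-0=0
SUB r6, r3, r3 → r6=0-0=0
ADD r3, r6, r6 → r3=0+0=0
MUL r6, r3, #3 → r6=0*3=0
halt.

0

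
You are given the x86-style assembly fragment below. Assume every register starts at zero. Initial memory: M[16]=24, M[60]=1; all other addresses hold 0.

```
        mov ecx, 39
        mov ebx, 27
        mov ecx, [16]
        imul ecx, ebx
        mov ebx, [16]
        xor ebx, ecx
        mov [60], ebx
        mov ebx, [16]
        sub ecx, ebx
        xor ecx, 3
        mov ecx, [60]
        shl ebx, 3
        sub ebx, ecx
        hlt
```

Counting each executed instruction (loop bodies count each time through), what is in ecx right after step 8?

mov ecx, 39 → ecx=39
mov ebx, 27 → ebx=27
mov ecx, [16] → ecx=M[16]=24
imul ecx, ebx → ecx=24*27=648
mov ebx, [16] → ebx=M[16]=24
xor ebx, ecx → ebx=24^648=656
mov [60], ebx → M[60]=656
mov ebx, [16] → ebx=M[16]=24
After step 8: ecx = 648.

648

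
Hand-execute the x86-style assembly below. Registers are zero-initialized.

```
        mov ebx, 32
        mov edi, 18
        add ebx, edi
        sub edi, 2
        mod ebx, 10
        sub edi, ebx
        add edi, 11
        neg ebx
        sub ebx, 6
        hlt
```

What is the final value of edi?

27

ebx=32
edi=18
ebx=32+18=50
edi=18-2=16
ebx=50%10=0
edi=16-0=16
edi=16+11=27
ebx=-(0)=0
ebx=0-6=-6
halt.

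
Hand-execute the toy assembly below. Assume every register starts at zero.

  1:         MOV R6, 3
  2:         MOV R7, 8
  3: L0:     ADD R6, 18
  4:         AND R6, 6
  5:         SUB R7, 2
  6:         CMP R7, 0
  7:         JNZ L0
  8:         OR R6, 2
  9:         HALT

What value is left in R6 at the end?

R6=3
R7=8
R6=3+18=21
R6=21&6=4
R7=8-2=6
CMP R7, 0  (cmp 6,0)
JNZ L0: taken
R6=4+18=22
R6=22&6=6
R7=6-2=4
CMP R7, 0  (cmp 4,0)
JNZ L0: taken
R6=6+18=24
R6=24&6=0
R7=4-2=2
CMP R7, 0  (cmp 2,0)
JNZ L0: taken
R6=0+18=18
R6=18&6=2
R7=2-2=0
CMP R7, 0  (cmp 0,0)
JNZ L0: not taken
R6=2|2=2
halt.

2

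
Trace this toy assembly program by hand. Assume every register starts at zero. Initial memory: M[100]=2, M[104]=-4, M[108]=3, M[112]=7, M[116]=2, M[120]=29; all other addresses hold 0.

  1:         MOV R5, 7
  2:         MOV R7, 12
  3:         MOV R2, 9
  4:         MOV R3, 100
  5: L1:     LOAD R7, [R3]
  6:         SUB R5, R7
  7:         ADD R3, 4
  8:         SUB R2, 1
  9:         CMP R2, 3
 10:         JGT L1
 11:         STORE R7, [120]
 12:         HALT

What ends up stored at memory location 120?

R5=7
R7=12
R2=9
R3=100
R7=M[100]=2
R5=7-2=5
R3=100+4=104
R2=9-1=8
CMP R2, 3  (cmp 8,3)
JGT L1: taken
R7=M[104]=-4
R5=5-(-4)=9
R3=104+4=108
R2=8-1=7
CMP R2, 3  (cmp 7,3)
JGT L1: taken
R7=M[108]=3
R5=9-3=6
R3=108+4=112
R2=7-1=6
CMP R2, 3  (cmp 6,3)
JGT L1: taken
R7=M[112]=7
R5=6-7=-1
R3=112+4=116
R2=6-1=5
CMP R2, 3  (cmp 5,3)
JGT L1: taken
R7=M[116]=2
R5=(-1)-2=-3
R3=116+4=120
R2=5-1=4
CMP R2, 3  (cmp 4,3)
JGT L1: taken
R7=M[120]=29
R5=(-3)-29=-32
R3=120+4=124
R2=4-1=3
CMP R2, 3  (cmp 3,3)
JGT L1: not taken
STORE R7, [120] → M[120]=29
halt.

29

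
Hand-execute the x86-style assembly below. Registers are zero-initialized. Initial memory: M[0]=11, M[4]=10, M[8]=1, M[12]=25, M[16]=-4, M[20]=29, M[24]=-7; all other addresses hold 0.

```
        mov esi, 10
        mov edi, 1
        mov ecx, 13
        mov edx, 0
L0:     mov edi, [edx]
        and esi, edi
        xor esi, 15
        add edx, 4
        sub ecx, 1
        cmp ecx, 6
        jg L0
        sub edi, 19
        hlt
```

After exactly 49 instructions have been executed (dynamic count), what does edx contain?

esi=10
edi=1
ecx=13
edx=0
edi=M[0]=11
esi=10&11=10
esi=10^15=5
edx=0+4=4
ecx=13-1=12
cmp ecx, 6  (cmp 12,6)
jg L0: taken
edi=M[4]=10
esi=5&10=0
esi=0^15=15
edx=4+4=8
ecx=12-1=11
cmp ecx, 6  (cmp 11,6)
jg L0: taken
edi=M[8]=1
esi=15&1=1
esi=1^15=14
edx=8+4=12
ecx=11-1=10
cmp ecx, 6  (cmp 10,6)
jg L0: taken
edi=M[12]=25
esi=14&25=8
esi=8^15=7
edx=12+4=16
ecx=10-1=9
cmp ecx, 6  (cmp 9,6)
jg L0: taken
edi=M[16]=-4
esi=7&(-4)=4
esi=4^15=11
edx=16+4=20
ecx=9-1=8
cmp ecx, 6  (cmp 8,6)
jg L0: taken
edi=M[20]=29
esi=11&29=9
esi=9^15=6
edx=20+4=24
ecx=8-1=7
cmp ecx, 6  (cmp 7,6)
jg L0: taken
edi=M[24]=-7
esi=6&(-7)=0
esi=0^15=15
After step 49: edx = 24.

24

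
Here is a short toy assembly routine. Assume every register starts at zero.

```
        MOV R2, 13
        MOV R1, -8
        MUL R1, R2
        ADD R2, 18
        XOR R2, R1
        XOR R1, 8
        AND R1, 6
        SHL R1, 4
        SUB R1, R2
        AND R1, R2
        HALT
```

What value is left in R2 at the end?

MOV R2, 13 → R2=13
MOV R1, -8 → R1=-8
MUL R1, R2 → R1=(-8)*13=-104
ADD R2, 18 → R2=13+18=31
XOR R2, R1 → R2=31^(-104)=-121
XOR R1, 8 → R1=(-104)^8=-112
AND R1, 6 → R1=(-112)&6=0
SHL R1, 4 → R1=0<<4=0
SUB R1, R2 → R1=0-(-121)=121
AND R1, R2 → R1=121&(-121)=1
halt.

-121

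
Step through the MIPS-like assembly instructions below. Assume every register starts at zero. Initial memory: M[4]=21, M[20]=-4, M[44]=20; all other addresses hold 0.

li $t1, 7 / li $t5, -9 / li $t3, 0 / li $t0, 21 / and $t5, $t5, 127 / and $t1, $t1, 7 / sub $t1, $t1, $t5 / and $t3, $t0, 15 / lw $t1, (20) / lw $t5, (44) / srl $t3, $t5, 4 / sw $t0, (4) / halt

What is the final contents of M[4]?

$t1=7
$t5=-9
$t3=0
$t0=21
$t5=(-9)&127=119
$t1=7&7=7
$t1=7-119=-112
$t3=21&15=5
$t1=M[20]=-4
$t5=M[44]=20
$t3=20>>4=1
sw $t0, (4) → M[4]=21
halt.

21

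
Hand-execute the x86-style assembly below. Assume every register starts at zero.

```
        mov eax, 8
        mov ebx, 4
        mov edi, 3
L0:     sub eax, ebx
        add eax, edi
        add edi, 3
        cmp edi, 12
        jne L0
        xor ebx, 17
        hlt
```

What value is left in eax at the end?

after mov eax, 8: eax=8
after mov ebx, 4: ebx=4
after mov edi, 3: edi=3
after sub eax, ebx: eax=8-4=4
after add eax, edi: eax=4+3=7
after add edi, 3: edi=3+3=6
cmp edi, 12  (cmp 6,12)
jne L0: taken
after sub eax, ebx: eax=7-4=3
after add eax, edi: eax=3+6=9
after add edi, 3: edi=6+3=9
cmp edi, 12  (cmp 9,12)
jne L0: taken
after sub eax, ebx: eax=9-4=5
after add eax, edi: eax=5+9=14
after add edi, 3: edi=9+3=12
cmp edi, 12  (cmp 12,12)
jne L0: not taken
after xor ebx, 17: ebx=4^17=21
halt.

14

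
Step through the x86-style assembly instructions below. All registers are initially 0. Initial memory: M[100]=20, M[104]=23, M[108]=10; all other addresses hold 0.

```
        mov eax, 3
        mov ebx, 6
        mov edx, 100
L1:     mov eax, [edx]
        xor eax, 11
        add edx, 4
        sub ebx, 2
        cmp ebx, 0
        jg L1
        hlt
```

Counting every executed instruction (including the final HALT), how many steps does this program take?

mov eax, 3 → eax=3
mov ebx, 6 → ebx=6
mov edx, 100 → edx=100
mov eax, [edx] → eax=M[100]=20
xor eax, 11 → eax=20^11=31
add edx, 4 → edx=100+4=104
sub ebx, 2 → ebx=6-2=4
cmp ebx, 0  (cmp 4,0)
jg L1: taken
mov eax, [edx] → eax=M[104]=23
xor eax, 11 → eax=23^11=28
add edx, 4 → edx=104+4=108
sub ebx, 2 → ebx=4-2=2
cmp ebx, 0  (cmp 2,0)
jg L1: taken
mov eax, [edx] → eax=M[108]=10
xor eax, 11 → eax=10^11=1
add edx, 4 → edx=108+4=112
sub ebx, 2 → ebx=2-2=0
cmp ebx, 0  (cmp 0,0)
jg L1: not taken
halt.
Total executed instructions: 22.

22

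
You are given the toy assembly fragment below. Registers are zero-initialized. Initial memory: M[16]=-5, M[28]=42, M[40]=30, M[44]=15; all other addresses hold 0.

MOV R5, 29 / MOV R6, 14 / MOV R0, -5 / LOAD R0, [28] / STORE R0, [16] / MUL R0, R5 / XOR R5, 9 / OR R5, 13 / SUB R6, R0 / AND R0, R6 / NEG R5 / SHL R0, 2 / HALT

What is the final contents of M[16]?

42

after MOV R5, 29: R5=29
after MOV R6, 14: R6=14
after MOV R0, -5: R0=-5
after LOAD R0, [28]: R0=M[28]=42
STORE R0, [16] → M[16]=42
after MUL R0, R5: R0=42*29=1218
after XOR R5, 9: R5=29^9=20
after OR R5, 13: R5=20|13=29
after SUB R6, R0: R6=14-1218=-1204
after AND R0, R6: R0=1218&(-1204)=64
after NEG R5: R5=-(29)=-29
after SHL R0, 2: R0=64<<2=256
halt.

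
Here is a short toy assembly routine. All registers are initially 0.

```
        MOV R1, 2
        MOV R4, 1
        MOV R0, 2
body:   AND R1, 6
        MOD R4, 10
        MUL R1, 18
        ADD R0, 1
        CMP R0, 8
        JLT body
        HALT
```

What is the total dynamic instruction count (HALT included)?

40

R1=2
R4=1
R0=2
R1=2&6=2
R4=1%10=1
R1=2*18=36
R0=2+1=3
CMP R0, 8  (cmp 3,8)
JLT body: taken
R1=36&6=4
R4=1%10=1
R1=4*18=72
R0=3+1=4
CMP R0, 8  (cmp 4,8)
JLT body: taken
R1=72&6=0
R4=1%10=1
R1=0*18=0
R0=4+1=5
CMP R0, 8  (cmp 5,8)
JLT body: taken
R1=0&6=0
R4=1%10=1
R1=0*18=0
R0=5+1=6
CMP R0, 8  (cmp 6,8)
JLT body: taken
R1=0&6=0
R4=1%10=1
R1=0*18=0
R0=6+1=7
CMP R0, 8  (cmp 7,8)
JLT body: taken
R1=0&6=0
R4=1%10=1
R1=0*18=0
R0=7+1=8
CMP R0, 8  (cmp 8,8)
JLT body: not taken
halt.
Total executed instructions: 40.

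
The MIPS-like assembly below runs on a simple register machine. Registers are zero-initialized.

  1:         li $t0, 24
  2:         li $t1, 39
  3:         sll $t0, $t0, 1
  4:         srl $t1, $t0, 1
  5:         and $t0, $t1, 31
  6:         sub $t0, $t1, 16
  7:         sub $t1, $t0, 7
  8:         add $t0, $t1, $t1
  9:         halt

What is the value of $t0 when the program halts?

2

after li $t0, 24: $t0=24
after li $t1, 39: $t1=39
after sll $t0, $t0, 1: $t0=24<<1=48
after srl $t1, $t0, 1: $t1=48>>1=24
after and $t0, $t1, 31: $t0=24&31=24
after sub $t0, $t1, 16: $t0=24-16=8
after sub $t1, $t0, 7: $t1=8-7=1
after add $t0, $t1, $t1: $t0=1+1=2
halt.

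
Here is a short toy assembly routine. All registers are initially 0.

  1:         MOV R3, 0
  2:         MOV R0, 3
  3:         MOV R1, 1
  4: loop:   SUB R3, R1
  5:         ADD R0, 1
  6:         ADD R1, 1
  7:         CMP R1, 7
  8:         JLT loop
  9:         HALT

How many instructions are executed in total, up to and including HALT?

34

MOV R3, 0 → R3=0
MOV R0, 3 → R0=3
MOV R1, 1 → R1=1
SUB R3, R1 → R3=0-1=-1
ADD R0, 1 → R0=3+1=4
ADD R1, 1 → R1=1+1=2
CMP R1, 7  (cmp 2,7)
JLT loop: taken
SUB R3, R1 → R3=(-1)-2=-3
ADD R0, 1 → R0=4+1=5
ADD R1, 1 → R1=2+1=3
CMP R1, 7  (cmp 3,7)
JLT loop: taken
SUB R3, R1 → R3=(-3)-3=-6
ADD R0, 1 → R0=5+1=6
ADD R1, 1 → R1=3+1=4
CMP R1, 7  (cmp 4,7)
JLT loop: taken
SUB R3, R1 → R3=(-6)-4=-10
ADD R0, 1 → R0=6+1=7
ADD R1, 1 → R1=4+1=5
CMP R1, 7  (cmp 5,7)
JLT loop: taken
SUB R3, R1 → R3=(-10)-5=-15
ADD R0, 1 → R0=7+1=8
ADD R1, 1 → R1=5+1=6
CMP R1, 7  (cmp 6,7)
JLT loop: taken
SUB R3, R1 → R3=(-15)-6=-21
ADD R0, 1 → R0=8+1=9
ADD R1, 1 → R1=6+1=7
CMP R1, 7  (cmp 7,7)
JLT loop: not taken
halt.
Total executed instructions: 34.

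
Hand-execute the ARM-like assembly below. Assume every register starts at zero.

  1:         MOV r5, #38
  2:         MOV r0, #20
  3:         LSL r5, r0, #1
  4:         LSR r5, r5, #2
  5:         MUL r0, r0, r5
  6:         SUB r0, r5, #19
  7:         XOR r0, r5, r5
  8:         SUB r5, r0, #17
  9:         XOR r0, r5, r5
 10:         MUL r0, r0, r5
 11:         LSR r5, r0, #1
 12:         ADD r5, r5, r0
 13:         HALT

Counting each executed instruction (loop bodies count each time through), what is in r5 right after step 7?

MOV r5, #38 → r5=38
MOV r0, #20 → r0=20
LSL r5, r0, #1 → r5=20<<1=40
LSR r5, r5, #2 → r5=40>>2=10
MUL r0, r0, r5 → r0=20*10=200
SUB r0, r5, #19 → r0=10-19=-9
XOR r0, r5, r5 → r0=10^10=0
After step 7: r5 = 10.

10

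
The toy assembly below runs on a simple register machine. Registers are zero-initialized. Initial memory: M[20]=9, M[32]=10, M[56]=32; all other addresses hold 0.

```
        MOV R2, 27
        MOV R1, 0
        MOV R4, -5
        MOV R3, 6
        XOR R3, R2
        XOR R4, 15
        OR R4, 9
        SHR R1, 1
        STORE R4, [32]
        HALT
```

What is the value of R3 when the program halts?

29

MOV R2, 27 → R2=27
MOV R1, 0 → R1=0
MOV R4, -5 → R4=-5
MOV R3, 6 → R3=6
XOR R3, R2 → R3=6^27=29
XOR R4, 15 → R4=(-5)^15=-12
OR R4, 9 → R4=(-12)|9=-3
SHR R1, 1 → R1=0>>1=0
STORE R4, [32] → M[32]=-3
halt.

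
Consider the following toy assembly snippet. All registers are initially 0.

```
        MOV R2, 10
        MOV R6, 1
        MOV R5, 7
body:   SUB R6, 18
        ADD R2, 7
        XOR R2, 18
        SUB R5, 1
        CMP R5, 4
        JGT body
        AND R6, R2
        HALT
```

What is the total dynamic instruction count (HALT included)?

23

after MOV R2, 10: R2=10
after MOV R6, 1: R6=1
after MOV R5, 7: R5=7
after SUB R6, 18: R6=1-18=-17
after ADD R2, 7: R2=10+7=17
after XOR R2, 18: R2=17^18=3
after SUB R5, 1: R5=7-1=6
CMP R5, 4  (cmp 6,4)
JGT body: taken
after SUB R6, 18: R6=(-17)-18=-35
after ADD R2, 7: R2=3+7=10
after XOR R2, 18: R2=10^18=24
after SUB R5, 1: R5=6-1=5
CMP R5, 4  (cmp 5,4)
JGT body: taken
after SUB R6, 18: R6=(-35)-18=-53
after ADD R2, 7: R2=24+7=31
after XOR R2, 18: R2=31^18=13
after SUB R5, 1: R5=5-1=4
CMP R5, 4  (cmp 4,4)
JGT body: not taken
after AND R6, R2: R6=(-53)&13=9
halt.
Total executed instructions: 23.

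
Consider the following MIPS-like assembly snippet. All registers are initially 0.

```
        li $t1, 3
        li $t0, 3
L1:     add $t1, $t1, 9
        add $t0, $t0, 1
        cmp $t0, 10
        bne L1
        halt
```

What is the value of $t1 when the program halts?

after li $t1, 3: $t1=3
after li $t0, 3: $t0=3
after add $t1, $t1, 9: $t1=3+9=12
after add $t0, $t0, 1: $t0=3+1=4
cmp $t0, 10  (cmp 4,10)
bne L1: taken
after add $t1, $t1, 9: $t1=12+9=21
after add $t0, $t0, 1: $t0=4+1=5
cmp $t0, 10  (cmp 5,10)
bne L1: taken
after add $t1, $t1, 9: $t1=21+9=30
after add $t0, $t0, 1: $t0=5+1=6
cmp $t0, 10  (cmp 6,10)
bne L1: taken
after add $t1, $t1, 9: $t1=30+9=39
after add $t0, $t0, 1: $t0=6+1=7
cmp $t0, 10  (cmp 7,10)
bne L1: taken
after add $t1, $t1, 9: $t1=39+9=48
after add $t0, $t0, 1: $t0=7+1=8
cmp $t0, 10  (cmp 8,10)
bne L1: taken
after add $t1, $t1, 9: $t1=48+9=57
after add $t0, $t0, 1: $t0=8+1=9
cmp $t0, 10  (cmp 9,10)
bne L1: taken
after add $t1, $t1, 9: $t1=57+9=66
after add $t0, $t0, 1: $t0=9+1=10
cmp $t0, 10  (cmp 10,10)
bne L1: not taken
halt.

66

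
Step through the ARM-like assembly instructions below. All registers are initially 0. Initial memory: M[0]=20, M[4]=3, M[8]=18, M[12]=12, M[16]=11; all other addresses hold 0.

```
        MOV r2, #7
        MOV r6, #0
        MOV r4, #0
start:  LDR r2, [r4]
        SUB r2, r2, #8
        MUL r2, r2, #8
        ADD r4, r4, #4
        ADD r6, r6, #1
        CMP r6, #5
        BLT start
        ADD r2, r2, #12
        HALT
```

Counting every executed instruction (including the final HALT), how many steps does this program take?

MOV r2, #7 → r2=7
MOV r6, #0 → r6=0
MOV r4, #0 → r4=0
LDR r2, [r4] → r2=M[0]=20
SUB r2, r2, #8 → r2=20-8=12
MUL r2, r2, #8 → r2=12*8=96
ADD r4, r4, #4 → r4=0+4=4
ADD r6, r6, #1 → r6=0+1=1
CMP r6, #5  (cmp 1,5)
BLT start: taken
LDR r2, [r4] → r2=M[4]=3
SUB r2, r2, #8 → r2=3-8=-5
MUL r2, r2, #8 → r2=(-5)*8=-40
ADD r4, r4, #4 → r4=4+4=8
ADD r6, r6, #1 → r6=1+1=2
CMP r6, #5  (cmp 2,5)
BLT start: taken
LDR r2, [r4] → r2=M[8]=18
SUB r2, r2, #8 → r2=18-8=10
MUL r2, r2, #8 → r2=10*8=80
ADD r4, r4, #4 → r4=8+4=12
ADD r6, r6, #1 → r6=2+1=3
CMP r6, #5  (cmp 3,5)
BLT start: taken
LDR r2, [r4] → r2=M[12]=12
SUB r2, r2, #8 → r2=12-8=4
MUL r2, r2, #8 → r2=4*8=32
ADD r4, r4, #4 → r4=12+4=16
ADD r6, r6, #1 → r6=3+1=4
CMP r6, #5  (cmp 4,5)
BLT start: taken
LDR r2, [r4] → r2=M[16]=11
SUB r2, r2, #8 → r2=11-8=3
MUL r2, r2, #8 → r2=3*8=24
ADD r4, r4, #4 → r4=16+4=20
ADD r6, r6, #1 → r6=4+1=5
CMP r6, #5  (cmp 5,5)
BLT start: not taken
ADD r2, r2, #12 → r2=24+12=36
halt.
Total executed instructions: 40.

40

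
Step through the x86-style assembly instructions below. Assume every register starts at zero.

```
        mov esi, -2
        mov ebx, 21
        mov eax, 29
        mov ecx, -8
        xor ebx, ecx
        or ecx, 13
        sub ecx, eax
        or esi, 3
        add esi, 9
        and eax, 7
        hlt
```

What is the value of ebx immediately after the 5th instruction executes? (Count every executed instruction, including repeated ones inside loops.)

after mov esi, -2: esi=-2
after mov ebx, 21: ebx=21
after mov eax, 29: eax=29
after mov ecx, -8: ecx=-8
after xor ebx, ecx: ebx=21^(-8)=-19
After step 5: ebx = -19.

-19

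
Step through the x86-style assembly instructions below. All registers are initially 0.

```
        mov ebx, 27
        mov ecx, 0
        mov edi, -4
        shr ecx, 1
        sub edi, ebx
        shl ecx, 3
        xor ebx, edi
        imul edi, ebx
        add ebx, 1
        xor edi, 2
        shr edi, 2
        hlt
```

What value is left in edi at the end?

mov ebx, 27 → ebx=27
mov ecx, 0 → ecx=0
mov edi, -4 → edi=-4
shr ecx, 1 → ecx=0>>1=0
sub edi, ebx → edi=(-4)-27=-31
shl ecx, 3 → ecx=0<<3=0
xor ebx, edi → ebx=27^(-31)=-6
imul edi, ebx → edi=(-31)*(-6)=186
add ebx, 1 → ebx=(-6)+1=-5
xor edi, 2 → edi=186^2=184
shr edi, 2 → edi=184>>2=46
halt.

46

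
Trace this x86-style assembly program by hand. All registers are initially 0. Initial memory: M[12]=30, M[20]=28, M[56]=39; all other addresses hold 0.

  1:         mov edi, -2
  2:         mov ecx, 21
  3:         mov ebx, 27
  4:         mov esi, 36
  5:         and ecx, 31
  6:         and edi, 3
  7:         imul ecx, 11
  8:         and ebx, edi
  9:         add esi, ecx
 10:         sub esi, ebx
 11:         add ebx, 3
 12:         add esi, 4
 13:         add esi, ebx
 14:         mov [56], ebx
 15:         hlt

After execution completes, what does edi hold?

edi=-2
ecx=21
ebx=27
esi=36
ecx=21&31=21
edi=(-2)&3=2
ecx=21*11=231
ebx=27&2=2
esi=36+231=267
esi=267-2=265
ebx=2+3=5
esi=265+4=269
esi=269+5=274
mov [56], ebx → M[56]=5
halt.

2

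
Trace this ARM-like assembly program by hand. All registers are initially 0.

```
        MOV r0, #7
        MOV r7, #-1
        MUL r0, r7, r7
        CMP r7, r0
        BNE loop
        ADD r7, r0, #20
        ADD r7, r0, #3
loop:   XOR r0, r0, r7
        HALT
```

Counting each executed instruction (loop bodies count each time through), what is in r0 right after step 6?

-2

MOV r0, #7 → r0=7
MOV r7, #-1 → r7=-1
MUL r0, r7, r7 → r0=(-1)*(-1)=1
CMP r7, r0  (cmp -1,1)
BNE loop: taken
XOR r0, r0, r7 → r0=1^(-1)=-2
After step 6: r0 = -2.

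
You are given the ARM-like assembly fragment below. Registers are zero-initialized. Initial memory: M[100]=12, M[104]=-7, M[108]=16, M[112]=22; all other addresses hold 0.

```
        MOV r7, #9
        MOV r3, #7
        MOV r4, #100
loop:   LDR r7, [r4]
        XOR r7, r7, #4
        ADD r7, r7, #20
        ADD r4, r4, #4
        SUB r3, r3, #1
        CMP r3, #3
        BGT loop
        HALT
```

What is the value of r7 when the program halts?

r7=9
r3=7
r4=100
r7=M[100]=12
r7=12^4=8
r7=8+20=28
r4=100+4=104
r3=7-1=6
CMP r3, #3  (cmp 6,3)
BGT loop: taken
r7=M[104]=-7
r7=(-7)^4=-3
r7=(-3)+20=17
r4=104+4=108
r3=6-1=5
CMP r3, #3  (cmp 5,3)
BGT loop: taken
r7=M[108]=16
r7=16^4=20
r7=20+20=40
r4=108+4=112
r3=5-1=4
CMP r3, #3  (cmp 4,3)
BGT loop: taken
r7=M[112]=22
r7=22^4=18
r7=18+20=38
r4=112+4=116
r3=4-1=3
CMP r3, #3  (cmp 3,3)
BGT loop: not taken
halt.

38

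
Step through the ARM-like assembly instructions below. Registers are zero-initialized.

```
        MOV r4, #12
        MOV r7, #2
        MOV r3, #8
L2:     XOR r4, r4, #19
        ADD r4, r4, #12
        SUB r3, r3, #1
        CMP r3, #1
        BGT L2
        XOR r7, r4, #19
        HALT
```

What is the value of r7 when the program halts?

MOV r4, #12 → r4=12
MOV r7, #2 → r7=2
MOV r3, #8 → r3=8
XOR r4, r4, #19 → r4=12^19=31
ADD r4, r4, #12 → r4=31+12=43
SUB r3, r3, #1 → r3=8-1=7
CMP r3, #1  (cmp 7,1)
BGT L2: taken
XOR r4, r4, #19 → r4=43^19=56
ADD r4, r4, #12 → r4=56+12=68
SUB r3, r3, #1 → r3=7-1=6
CMP r3, #1  (cmp 6,1)
BGT L2: taken
XOR r4, r4, #19 → r4=68^19=87
ADD r4, r4, #12 → r4=87+12=99
SUB r3, r3, #1 → r3=6-1=5
CMP r3, #1  (cmp 5,1)
BGT L2: taken
XOR r4, r4, #19 → r4=99^19=112
ADD r4, r4, #12 → r4=112+12=124
SUB r3, r3, #1 → r3=5-1=4
CMP r3, #1  (cmp 4,1)
BGT L2: taken
XOR r4, r4, #19 → r4=124^19=111
ADD r4, r4, #12 → r4=111+12=123
SUB r3, r3, #1 → r3=4-1=3
CMP r3, #1  (cmp 3,1)
BGT L2: taken
XOR r4, r4, #19 → r4=123^19=104
ADD r4, r4, #12 → r4=104+12=116
SUB r3, r3, #1 → r3=3-1=2
CMP r3, #1  (cmp 2,1)
BGT L2: taken
XOR r4, r4, #19 → r4=116^19=103
ADD r4, r4, #12 → r4=103+12=115
SUB r3, r3, #1 → r3=2-1=1
CMP r3, #1  (cmp 1,1)
BGT L2: not taken
XOR r7, r4, #19 → r7=115^19=96
halt.

96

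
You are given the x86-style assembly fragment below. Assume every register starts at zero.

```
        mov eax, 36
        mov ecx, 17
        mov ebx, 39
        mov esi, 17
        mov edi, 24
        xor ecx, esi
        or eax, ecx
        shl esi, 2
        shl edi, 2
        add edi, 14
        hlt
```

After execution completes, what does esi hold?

after mov eax, 36: eax=36
after mov ecx, 17: ecx=17
after mov ebx, 39: ebx=39
after mov esi, 17: esi=17
after mov edi, 24: edi=24
after xor ecx, esi: ecx=17^17=0
after or eax, ecx: eax=36|0=36
after shl esi, 2: esi=17<<2=68
after shl edi, 2: edi=24<<2=96
after add edi, 14: edi=96+14=110
halt.

68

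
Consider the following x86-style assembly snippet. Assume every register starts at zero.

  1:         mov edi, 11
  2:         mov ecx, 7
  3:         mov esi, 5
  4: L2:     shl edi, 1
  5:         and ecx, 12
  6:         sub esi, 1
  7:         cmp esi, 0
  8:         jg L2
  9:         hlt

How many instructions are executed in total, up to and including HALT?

after mov edi, 11: edi=11
after mov ecx, 7: ecx=7
after mov esi, 5: esi=5
after shl edi, 1: edi=11<<1=22
after and ecx, 12: ecx=7&12=4
after sub esi, 1: esi=5-1=4
cmp esi, 0  (cmp 4,0)
jg L2: taken
after shl edi, 1: edi=22<<1=44
after and ecx, 12: ecx=4&12=4
after sub esi, 1: esi=4-1=3
cmp esi, 0  (cmp 3,0)
jg L2: taken
after shl edi, 1: edi=44<<1=88
after and ecx, 12: ecx=4&12=4
after sub esi, 1: esi=3-1=2
cmp esi, 0  (cmp 2,0)
jg L2: taken
after shl edi, 1: edi=88<<1=176
after and ecx, 12: ecx=4&12=4
after sub esi, 1: esi=2-1=1
cmp esi, 0  (cmp 1,0)
jg L2: taken
after shl edi, 1: edi=176<<1=352
after and ecx, 12: ecx=4&12=4
after sub esi, 1: esi=1-1=0
cmp esi, 0  (cmp 0,0)
jg L2: not taken
halt.
Total executed instructions: 29.

29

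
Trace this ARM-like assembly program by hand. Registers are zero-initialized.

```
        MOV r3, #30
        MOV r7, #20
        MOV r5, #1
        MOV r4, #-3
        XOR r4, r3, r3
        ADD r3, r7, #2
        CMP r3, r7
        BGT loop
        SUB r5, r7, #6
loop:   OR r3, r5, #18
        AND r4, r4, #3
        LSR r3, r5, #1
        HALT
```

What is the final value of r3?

0

r3=30
r7=20
r5=1
r4=-3
r4=30^30=0
r3=20+2=22
CMP r3, r7  (cmp 22,20)
BGT loop: taken
r3=1|18=19
r4=0&3=0
r3=1>>1=0
halt.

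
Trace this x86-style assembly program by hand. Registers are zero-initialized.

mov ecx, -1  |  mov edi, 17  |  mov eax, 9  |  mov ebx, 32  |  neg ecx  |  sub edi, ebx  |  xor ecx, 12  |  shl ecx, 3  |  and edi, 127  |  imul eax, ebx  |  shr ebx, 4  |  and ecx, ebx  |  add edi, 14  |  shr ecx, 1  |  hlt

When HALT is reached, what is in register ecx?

0

mov ecx, -1 → ecx=-1
mov edi, 17 → edi=17
mov eax, 9 → eax=9
mov ebx, 32 → ebx=32
neg ecx → ecx=-(-1)=1
sub edi, ebx → edi=17-32=-15
xor ecx, 12 → ecx=1^12=13
shl ecx, 3 → ecx=13<<3=104
and edi, 127 → edi=(-15)&127=113
imul eax, ebx → eax=9*32=288
shr ebx, 4 → ebx=32>>4=2
and ecx, ebx → ecx=104&2=0
add edi, 14 → edi=113+14=127
shr ecx, 1 → ecx=0>>1=0
halt.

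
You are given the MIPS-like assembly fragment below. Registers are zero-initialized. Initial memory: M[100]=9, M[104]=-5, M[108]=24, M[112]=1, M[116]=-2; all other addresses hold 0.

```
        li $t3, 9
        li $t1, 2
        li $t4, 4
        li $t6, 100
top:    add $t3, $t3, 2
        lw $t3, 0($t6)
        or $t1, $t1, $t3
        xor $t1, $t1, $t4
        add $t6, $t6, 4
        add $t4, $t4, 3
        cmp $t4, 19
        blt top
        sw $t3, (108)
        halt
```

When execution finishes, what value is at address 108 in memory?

-2

li $t3, 9 → $t3=9
li $t1, 2 → $t1=2
li $t4, 4 → $t4=4
li $t6, 100 → $t6=100
add $t3, $t3, 2 → $t3=9+2=11
lw $t3, 0($t6) → $t3=M[100]=9
or $t1, $t1, $t3 → $t1=2|9=11
xor $t1, $t1, $t4 → $t1=11^4=15
add $t6, $t6, 4 → $t6=100+4=104
add $t4, $t4, 3 → $t4=4+3=7
cmp $t4, 19  (cmp 7,19)
blt top: taken
add $t3, $t3, 2 → $t3=9+2=11
lw $t3, 0($t6) → $t3=M[104]=-5
or $t1, $t1, $t3 → $t1=15|(-5)=-1
xor $t1, $t1, $t4 → $t1=(-1)^7=-8
add $t6, $t6, 4 → $t6=104+4=108
add $t4, $t4, 3 → $t4=7+3=10
cmp $t4, 19  (cmp 10,19)
blt top: taken
add $t3, $t3, 2 → $t3=(-5)+2=-3
lw $t3, 0($t6) → $t3=M[108]=24
or $t1, $t1, $t3 → $t1=(-8)|24=-8
xor $t1, $t1, $t4 → $t1=(-8)^10=-14
add $t6, $t6, 4 → $t6=108+4=112
add $t4, $t4, 3 → $t4=10+3=13
cmp $t4, 19  (cmp 13,19)
blt top: taken
add $t3, $t3, 2 → $t3=24+2=26
lw $t3, 0($t6) → $t3=M[112]=1
or $t1, $t1, $t3 → $t1=(-14)|1=-13
xor $t1, $t1, $t4 → $t1=(-13)^13=-2
add $t6, $t6, 4 → $t6=112+4=116
add $t4, $t4, 3 → $t4=13+3=16
cmp $t4, 19  (cmp 16,19)
blt top: taken
add $t3, $t3, 2 → $t3=1+2=3
lw $t3, 0($t6) → $t3=M[116]=-2
or $t1, $t1, $t3 → $t1=(-2)|(-2)=-2
xor $t1, $t1, $t4 → $t1=(-2)^16=-18
add $t6, $t6, 4 → $t6=116+4=120
add $t4, $t4, 3 → $t4=16+3=19
cmp $t4, 19  (cmp 19,19)
blt top: not taken
sw $t3, (108) → M[108]=-2
halt.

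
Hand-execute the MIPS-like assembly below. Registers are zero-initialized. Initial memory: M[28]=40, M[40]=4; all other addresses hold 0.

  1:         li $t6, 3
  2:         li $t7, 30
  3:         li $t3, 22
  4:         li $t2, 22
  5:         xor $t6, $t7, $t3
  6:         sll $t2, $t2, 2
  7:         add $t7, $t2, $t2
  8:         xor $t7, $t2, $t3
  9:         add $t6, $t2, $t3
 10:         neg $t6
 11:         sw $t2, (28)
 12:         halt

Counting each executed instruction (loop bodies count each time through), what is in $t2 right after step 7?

$t6=3
$t7=30
$t3=22
$t2=22
$t6=30^22=8
$t2=22<<2=88
$t7=88+88=176
After step 7: $t2 = 88.

88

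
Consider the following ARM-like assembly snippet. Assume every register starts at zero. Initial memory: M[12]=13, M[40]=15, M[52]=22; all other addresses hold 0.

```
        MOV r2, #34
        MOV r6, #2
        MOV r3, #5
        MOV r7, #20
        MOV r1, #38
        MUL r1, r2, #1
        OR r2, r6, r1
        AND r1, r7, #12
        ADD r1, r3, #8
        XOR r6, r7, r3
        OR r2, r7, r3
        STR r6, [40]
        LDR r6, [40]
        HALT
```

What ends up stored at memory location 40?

17

MOV r2, #34 → r2=34
MOV r6, #2 → r6=2
MOV r3, #5 → r3=5
MOV r7, #20 → r7=20
MOV r1, #38 → r1=38
MUL r1, r2, #1 → r1=34*1=34
OR r2, r6, r1 → r2=2|34=34
AND r1, r7, #12 → r1=20&12=4
ADD r1, r3, #8 → r1=5+8=13
XOR r6, r7, r3 → r6=20^5=17
OR r2, r7, r3 → r2=20|5=21
STR r6, [40] → M[40]=17
LDR r6, [40] → r6=M[40]=17
halt.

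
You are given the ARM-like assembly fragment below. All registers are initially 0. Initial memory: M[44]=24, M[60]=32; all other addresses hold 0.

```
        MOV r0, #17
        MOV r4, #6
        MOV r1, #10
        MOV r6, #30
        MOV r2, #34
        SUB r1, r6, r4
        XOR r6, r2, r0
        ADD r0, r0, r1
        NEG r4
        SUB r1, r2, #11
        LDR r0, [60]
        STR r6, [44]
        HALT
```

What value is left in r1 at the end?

MOV r0, #17 → r0=17
MOV r4, #6 → r4=6
MOV r1, #10 → r1=10
MOV r6, #30 → r6=30
MOV r2, #34 → r2=34
SUB r1, r6, r4 → r1=30-6=24
XOR r6, r2, r0 → r6=34^17=51
ADD r0, r0, r1 → r0=17+24=41
NEG r4 → r4=-(6)=-6
SUB r1, r2, #11 → r1=34-11=23
LDR r0, [60] → r0=M[60]=32
STR r6, [44] → M[44]=51
halt.

23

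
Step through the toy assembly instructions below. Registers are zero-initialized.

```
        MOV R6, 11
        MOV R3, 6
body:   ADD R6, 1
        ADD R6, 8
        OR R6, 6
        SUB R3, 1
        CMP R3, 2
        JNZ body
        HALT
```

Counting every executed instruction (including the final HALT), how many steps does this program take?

after MOV R6, 11: R6=11
after MOV R3, 6: R3=6
after ADD R6, 1: R6=11+1=12
after ADD R6, 8: R6=12+8=20
after OR R6, 6: R6=20|6=22
after SUB R3, 1: R3=6-1=5
CMP R3, 2  (cmp 5,2)
JNZ body: taken
after ADD R6, 1: R6=22+1=23
after ADD R6, 8: R6=23+8=31
after OR R6, 6: R6=31|6=31
after SUB R3, 1: R3=5-1=4
CMP R3, 2  (cmp 4,2)
JNZ body: taken
after ADD R6, 1: R6=31+1=32
after ADD R6, 8: R6=32+8=40
after OR R6, 6: R6=40|6=46
after SUB R3, 1: R3=4-1=3
CMP R3, 2  (cmp 3,2)
JNZ body: taken
after ADD R6, 1: R6=46+1=47
after ADD R6, 8: R6=47+8=55
after OR R6, 6: R6=55|6=55
after SUB R3, 1: R3=3-1=2
CMP R3, 2  (cmp 2,2)
JNZ body: not taken
halt.
Total executed instructions: 27.

27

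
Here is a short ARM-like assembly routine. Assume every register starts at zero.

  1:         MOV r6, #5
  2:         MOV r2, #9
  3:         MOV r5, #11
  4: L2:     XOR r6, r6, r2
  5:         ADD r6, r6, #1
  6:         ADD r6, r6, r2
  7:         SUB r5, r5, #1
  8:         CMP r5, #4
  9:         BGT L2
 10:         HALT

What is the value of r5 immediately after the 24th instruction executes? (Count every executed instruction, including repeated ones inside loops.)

after MOV r6, #5: r6=5
after MOV r2, #9: r2=9
after MOV r5, #11: r5=11
after XOR r6, r6, r2: r6=5^9=12
after ADD r6, r6, #1: r6=12+1=13
after ADD r6, r6, r2: r6=13+9=22
after SUB r5, r5, #1: r5=11-1=10
CMP r5, #4  (cmp 10,4)
BGT L2: taken
after XOR r6, r6, r2: r6=22^9=31
after ADD r6, r6, #1: r6=31+1=32
after ADD r6, r6, r2: r6=32+9=41
after SUB r5, r5, #1: r5=10-1=9
CMP r5, #4  (cmp 9,4)
BGT L2: taken
after XOR r6, r6, r2: r6=41^9=32
after ADD r6, r6, #1: r6=32+1=33
after ADD r6, r6, r2: r6=33+9=42
after SUB r5, r5, #1: r5=9-1=8
CMP r5, #4  (cmp 8,4)
BGT L2: taken
after XOR r6, r6, r2: r6=42^9=35
after ADD r6, r6, #1: r6=35+1=36
after ADD r6, r6, r2: r6=36+9=45
After step 24: r5 = 8.

8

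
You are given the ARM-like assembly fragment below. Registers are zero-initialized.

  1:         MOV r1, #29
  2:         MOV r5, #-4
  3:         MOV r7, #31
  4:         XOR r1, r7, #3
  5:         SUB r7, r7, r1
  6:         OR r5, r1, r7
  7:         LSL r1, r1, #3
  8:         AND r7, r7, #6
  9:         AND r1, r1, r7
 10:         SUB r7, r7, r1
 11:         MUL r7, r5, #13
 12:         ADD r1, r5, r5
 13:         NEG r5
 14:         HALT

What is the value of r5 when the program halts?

MOV r1, #29 → r1=29
MOV r5, #-4 → r5=-4
MOV r7, #31 → r7=31
XOR r1, r7, #3 → r1=31^3=28
SUB r7, r7, r1 → r7=31-28=3
OR r5, r1, r7 → r5=28|3=31
LSL r1, r1, #3 → r1=28<<3=224
AND r7, r7, #6 → r7=3&6=2
AND r1, r1, r7 → r1=224&2=0
SUB r7, r7, r1 → r7=2-0=2
MUL r7, r5, #13 → r7=31*13=403
ADD r1, r5, r5 → r1=31+31=62
NEG r5 → r5=-(31)=-31
halt.

-31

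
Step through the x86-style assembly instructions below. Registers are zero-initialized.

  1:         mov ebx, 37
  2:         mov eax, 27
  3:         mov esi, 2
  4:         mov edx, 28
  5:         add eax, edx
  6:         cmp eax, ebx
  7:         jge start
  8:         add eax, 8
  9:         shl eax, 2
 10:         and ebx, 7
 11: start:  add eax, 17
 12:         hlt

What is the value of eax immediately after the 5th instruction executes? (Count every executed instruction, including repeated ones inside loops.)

55

ebx=37
eax=27
esi=2
edx=28
eax=27+28=55
After step 5: eax = 55.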